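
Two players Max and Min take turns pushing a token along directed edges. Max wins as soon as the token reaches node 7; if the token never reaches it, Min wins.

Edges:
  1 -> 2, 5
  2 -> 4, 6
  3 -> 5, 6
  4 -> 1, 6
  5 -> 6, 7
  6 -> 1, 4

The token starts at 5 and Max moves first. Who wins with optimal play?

Max

Track states (vertex, player-to-move).
A0 = {(7,Max), (7,Min)}
A1: add {(5,Max)}.
(5,Max) ∈ A1 ⇒ Max forces the target.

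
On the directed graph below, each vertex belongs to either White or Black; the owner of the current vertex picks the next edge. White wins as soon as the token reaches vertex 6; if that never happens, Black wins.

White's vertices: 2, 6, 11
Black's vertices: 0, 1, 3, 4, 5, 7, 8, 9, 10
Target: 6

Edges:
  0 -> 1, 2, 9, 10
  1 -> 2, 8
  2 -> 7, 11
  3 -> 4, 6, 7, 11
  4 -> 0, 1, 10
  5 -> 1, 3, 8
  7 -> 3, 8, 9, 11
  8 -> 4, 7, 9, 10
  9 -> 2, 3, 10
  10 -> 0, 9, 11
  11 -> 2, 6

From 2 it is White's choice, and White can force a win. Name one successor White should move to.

11

A0 = {6}
A1: add {11} — 11 (White) has 11→6.
A2: add {2} — 2 (White) has 2→11.
A3 = A2; e.g. 0 (Black) can still go to 1. Fixed point.
From 2, successor 11 is in the attractor (rank 1); the other successor 7 is not.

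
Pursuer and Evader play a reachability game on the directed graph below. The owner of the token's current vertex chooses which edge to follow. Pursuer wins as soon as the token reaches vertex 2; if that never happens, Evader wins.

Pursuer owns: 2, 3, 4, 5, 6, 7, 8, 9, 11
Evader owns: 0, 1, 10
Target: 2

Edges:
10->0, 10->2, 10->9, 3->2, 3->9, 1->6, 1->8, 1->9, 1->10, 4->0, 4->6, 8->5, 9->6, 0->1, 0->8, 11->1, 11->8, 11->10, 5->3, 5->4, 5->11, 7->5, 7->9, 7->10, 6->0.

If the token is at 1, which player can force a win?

A0 = {2}
A1: add {3} — 3 (Pursuer) has 3→2.
A2: add {5} — 5 (Pursuer) has 5→3.
A3: add {7, 8} — 7 (Pursuer) has 7→5; 8 (Pursuer) has 8→5.
A4: add {11} — 11 (Pursuer) has 11→8.
A5 = A4; e.g. 0 (Evader) can still go to 1. Fixed point.
1 never enters the attractor, so Evader can avoid the target forever.

Evader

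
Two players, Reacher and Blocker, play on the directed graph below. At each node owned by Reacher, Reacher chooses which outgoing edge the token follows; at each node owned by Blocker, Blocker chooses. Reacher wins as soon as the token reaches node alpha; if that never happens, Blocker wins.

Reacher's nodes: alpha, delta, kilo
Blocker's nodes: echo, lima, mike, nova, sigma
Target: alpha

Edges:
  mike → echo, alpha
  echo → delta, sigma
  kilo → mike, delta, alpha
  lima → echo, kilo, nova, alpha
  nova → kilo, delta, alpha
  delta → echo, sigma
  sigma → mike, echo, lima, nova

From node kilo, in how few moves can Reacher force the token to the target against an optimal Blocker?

1

A0 = {alpha}
A1: add {kilo} — kilo (Reacher) has kilo→alpha.
A2 = A1; e.g. mike (Blocker) can still go to echo. Fixed point.
kilo enters the attractor at level 1, so Reacher can force the target in 1 move from there.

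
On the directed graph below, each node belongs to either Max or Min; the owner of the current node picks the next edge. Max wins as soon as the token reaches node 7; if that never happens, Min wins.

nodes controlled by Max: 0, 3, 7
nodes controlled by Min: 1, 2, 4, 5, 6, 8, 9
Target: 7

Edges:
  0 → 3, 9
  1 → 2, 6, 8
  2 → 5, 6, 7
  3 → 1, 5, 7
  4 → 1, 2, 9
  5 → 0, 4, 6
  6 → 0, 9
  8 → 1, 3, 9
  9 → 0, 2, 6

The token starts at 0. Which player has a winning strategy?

Max

A0 = {7}
A1: add {3} — 3 (Max) has 3→7.
A2: add {0} — 0 (Max) has 0→3.
A3 = A2; e.g. 1 (Min) can still go to 2. Fixed point.
0 ∈ A2, so Max can force the target.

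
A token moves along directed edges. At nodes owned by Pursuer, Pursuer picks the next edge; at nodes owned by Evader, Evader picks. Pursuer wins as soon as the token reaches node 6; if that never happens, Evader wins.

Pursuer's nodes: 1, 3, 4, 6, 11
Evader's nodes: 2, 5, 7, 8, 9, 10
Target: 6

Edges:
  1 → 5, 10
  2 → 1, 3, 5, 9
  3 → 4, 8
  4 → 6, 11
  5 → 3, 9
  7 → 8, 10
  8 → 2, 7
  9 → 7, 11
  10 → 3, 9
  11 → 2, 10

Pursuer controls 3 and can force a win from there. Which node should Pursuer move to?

A0 = {6}
A1: add {4} — 4 (Pursuer) has 4→6.
A2: add {3} — 3 (Pursuer) has 3→4.
A3 = A2; e.g. 1 (Pursuer) has no edge into A2. Fixed point.
From 3, successor 4 is in the attractor (rank 1); the other successor 8 is not.

4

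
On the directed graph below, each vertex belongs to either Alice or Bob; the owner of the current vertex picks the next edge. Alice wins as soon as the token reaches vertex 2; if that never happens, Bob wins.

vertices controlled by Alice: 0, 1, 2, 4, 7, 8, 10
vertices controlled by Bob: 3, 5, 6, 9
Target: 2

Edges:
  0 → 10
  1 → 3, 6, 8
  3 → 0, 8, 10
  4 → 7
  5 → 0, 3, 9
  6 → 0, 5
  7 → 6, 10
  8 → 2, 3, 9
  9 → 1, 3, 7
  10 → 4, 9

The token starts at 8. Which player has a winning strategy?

Alice

A0 = {2}
A1: add {8} — 8 (Alice) has 8→2.
8 ∈ A1, so Alice can force the target.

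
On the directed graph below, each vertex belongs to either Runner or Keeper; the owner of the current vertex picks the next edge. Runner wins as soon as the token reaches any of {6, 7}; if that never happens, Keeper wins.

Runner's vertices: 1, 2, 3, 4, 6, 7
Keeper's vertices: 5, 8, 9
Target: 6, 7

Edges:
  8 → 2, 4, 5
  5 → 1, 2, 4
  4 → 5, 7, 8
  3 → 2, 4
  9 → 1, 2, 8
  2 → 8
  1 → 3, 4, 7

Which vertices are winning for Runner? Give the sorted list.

A0 = {6, 7}
A1: add {1, 4} — 1 (Runner) has 1→7; 4 (Runner) has 4→7.
A2: add {3} — 3 (Runner) has 3→4.
A3 = A2; e.g. 2 (Runner) has no edge into A2. Fixed point.
Runner's winning region = {1, 3, 4, 6, 7}.

1, 3, 4, 6, 7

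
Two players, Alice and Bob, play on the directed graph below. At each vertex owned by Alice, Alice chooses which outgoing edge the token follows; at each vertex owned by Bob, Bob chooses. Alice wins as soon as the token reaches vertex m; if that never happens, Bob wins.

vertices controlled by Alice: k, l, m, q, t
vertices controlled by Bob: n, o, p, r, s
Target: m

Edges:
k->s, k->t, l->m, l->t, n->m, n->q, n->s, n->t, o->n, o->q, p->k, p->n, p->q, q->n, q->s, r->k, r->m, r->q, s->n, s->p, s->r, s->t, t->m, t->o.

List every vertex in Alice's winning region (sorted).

k, l, m, t

A0 = {m}
A1: add {l, t} — l (Alice) has l→m; t (Alice) has t→m.
A2: add {k} — k (Alice) has k→t.
A3 = A2; e.g. n (Bob) can still go to q. Fixed point.
Alice's winning region = {k, l, m, t}.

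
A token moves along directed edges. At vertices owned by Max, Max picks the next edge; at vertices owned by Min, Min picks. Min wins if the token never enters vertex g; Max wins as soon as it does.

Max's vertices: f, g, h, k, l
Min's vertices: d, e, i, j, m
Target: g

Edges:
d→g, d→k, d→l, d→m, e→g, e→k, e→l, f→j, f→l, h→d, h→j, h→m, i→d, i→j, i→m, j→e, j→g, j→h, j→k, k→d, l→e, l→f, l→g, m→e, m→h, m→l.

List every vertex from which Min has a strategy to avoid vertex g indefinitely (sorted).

A0 = {g}
A1: add {l} — l (Max) has l→g.
A2: add {f} — f (Max) has f→l.
A3 = A2; e.g. d (Min) can still go to k. Fixed point.
Max's attractor = {f, g, l}; Min avoids the target exactly from the complement.

d, e, h, i, j, k, m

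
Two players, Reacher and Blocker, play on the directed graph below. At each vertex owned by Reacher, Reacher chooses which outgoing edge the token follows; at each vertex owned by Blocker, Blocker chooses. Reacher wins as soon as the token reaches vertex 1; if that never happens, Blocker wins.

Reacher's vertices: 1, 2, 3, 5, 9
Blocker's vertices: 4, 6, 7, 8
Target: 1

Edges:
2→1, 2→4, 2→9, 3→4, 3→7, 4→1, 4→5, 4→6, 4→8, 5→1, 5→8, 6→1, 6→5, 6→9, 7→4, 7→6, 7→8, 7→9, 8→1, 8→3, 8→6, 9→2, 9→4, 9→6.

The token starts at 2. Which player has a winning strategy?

Reacher

A0 = {1}
A1: add {2, 5} — 2 (Reacher) has 2→1; 5 (Reacher) has 5→1.
2 ∈ A1, so Reacher can force the target.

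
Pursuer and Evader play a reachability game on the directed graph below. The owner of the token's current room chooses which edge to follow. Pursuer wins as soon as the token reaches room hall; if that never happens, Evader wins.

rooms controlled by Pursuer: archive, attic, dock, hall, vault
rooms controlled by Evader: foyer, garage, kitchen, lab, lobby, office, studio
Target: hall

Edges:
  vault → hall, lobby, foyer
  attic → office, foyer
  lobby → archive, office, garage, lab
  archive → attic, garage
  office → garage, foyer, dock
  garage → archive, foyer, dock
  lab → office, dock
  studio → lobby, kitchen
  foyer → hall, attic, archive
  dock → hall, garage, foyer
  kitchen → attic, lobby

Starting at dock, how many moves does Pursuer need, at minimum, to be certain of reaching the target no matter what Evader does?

1

A0 = {hall}
A1: add {dock, vault} — vault (Pursuer) has vault→hall; dock (Pursuer) has dock→hall.
A2 = A1; e.g. attic (Pursuer) has no edge into A1. Fixed point.
dock enters the attractor at level 1, so Pursuer can force the target in 1 move from there.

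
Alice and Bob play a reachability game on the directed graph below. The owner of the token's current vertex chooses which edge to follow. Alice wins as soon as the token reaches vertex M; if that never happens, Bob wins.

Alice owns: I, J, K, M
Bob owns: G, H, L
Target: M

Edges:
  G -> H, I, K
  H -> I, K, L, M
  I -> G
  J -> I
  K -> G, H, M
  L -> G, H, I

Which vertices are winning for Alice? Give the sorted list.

A0 = {M}
A1: add {K} — K (Alice) has K→M.
A2 = A1; e.g. G (Bob) can still go to H. Fixed point.
Alice's winning region = {K, M}.

K, M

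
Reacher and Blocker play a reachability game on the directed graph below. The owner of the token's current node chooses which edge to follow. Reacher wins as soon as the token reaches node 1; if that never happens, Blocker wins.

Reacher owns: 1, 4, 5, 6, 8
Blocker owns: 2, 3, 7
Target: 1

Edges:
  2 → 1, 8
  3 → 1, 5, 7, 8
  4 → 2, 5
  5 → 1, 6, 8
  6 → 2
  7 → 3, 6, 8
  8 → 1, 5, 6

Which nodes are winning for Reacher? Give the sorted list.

A0 = {1}
A1: add {5, 8} — 5 (Reacher) has 5→1; 8 (Reacher) has 8→1.
A2: add {2, 4} — 2 (Blocker): all of {1, 8} already in; 4 (Reacher) has 4→5.
A3: add {6} — 6 (Reacher) has 6→2.
A4 = A3; e.g. 3 (Blocker) can still go to 7. Fixed point.
Reacher's winning region = {1, 2, 4, 5, 6, 8}.

1, 2, 4, 5, 6, 8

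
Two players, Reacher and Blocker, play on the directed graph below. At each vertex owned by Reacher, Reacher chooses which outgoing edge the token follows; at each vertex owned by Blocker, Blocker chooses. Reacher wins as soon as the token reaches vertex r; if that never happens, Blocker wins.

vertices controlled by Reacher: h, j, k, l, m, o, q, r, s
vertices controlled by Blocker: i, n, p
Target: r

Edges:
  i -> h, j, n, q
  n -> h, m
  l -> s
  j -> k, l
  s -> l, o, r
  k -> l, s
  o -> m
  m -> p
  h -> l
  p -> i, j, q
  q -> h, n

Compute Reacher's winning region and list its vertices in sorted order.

h, j, k, l, q, r, s

A0 = {r}
A1: add {s} — s (Reacher) has s→r.
A2: add {k, l} — k (Reacher) has k→s; l (Reacher) has l→s.
A3: add {h, j} — h (Reacher) has h→l; j (Reacher) has j→k.
A4: add {q} — q (Reacher) has q→h.
A5 = A4; e.g. i (Blocker) can still go to n. Fixed point.
Reacher's winning region = {h, j, k, l, q, r, s}.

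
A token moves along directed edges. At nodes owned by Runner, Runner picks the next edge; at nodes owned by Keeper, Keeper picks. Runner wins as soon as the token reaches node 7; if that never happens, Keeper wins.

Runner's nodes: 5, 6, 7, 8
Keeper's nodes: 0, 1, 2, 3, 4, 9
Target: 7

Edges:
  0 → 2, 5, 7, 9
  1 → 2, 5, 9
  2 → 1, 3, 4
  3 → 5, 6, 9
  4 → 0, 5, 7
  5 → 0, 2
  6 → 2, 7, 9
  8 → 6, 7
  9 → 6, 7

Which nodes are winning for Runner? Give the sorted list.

A0 = {7}
A1: add {6, 8} — 6 (Runner) has 6→7; 8 (Runner) has 8→7.
A2: add {9} — 9 (Keeper): all of {6, 7} already in.
A3 = A2; e.g. 0 (Keeper) can still go to 2. Fixed point.
Runner's winning region = {6, 7, 8, 9}.

6, 7, 8, 9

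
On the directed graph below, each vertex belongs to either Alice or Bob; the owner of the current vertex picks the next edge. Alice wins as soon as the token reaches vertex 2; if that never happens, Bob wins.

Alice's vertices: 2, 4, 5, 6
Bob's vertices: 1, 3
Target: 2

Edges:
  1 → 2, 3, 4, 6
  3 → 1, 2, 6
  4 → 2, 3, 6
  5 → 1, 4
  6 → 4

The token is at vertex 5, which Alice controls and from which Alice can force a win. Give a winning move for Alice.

A0 = {2}
A1: add {4} — 4 (Alice) has 4→2.
A2: add {5, 6} — 5 (Alice) has 5→4; 6 (Alice) has 6→4.
A3 = A2; e.g. 1 (Bob) can still go to 3. Fixed point.
From 5, successor 4 is in the attractor (rank 1); the other successor 1 is not.

4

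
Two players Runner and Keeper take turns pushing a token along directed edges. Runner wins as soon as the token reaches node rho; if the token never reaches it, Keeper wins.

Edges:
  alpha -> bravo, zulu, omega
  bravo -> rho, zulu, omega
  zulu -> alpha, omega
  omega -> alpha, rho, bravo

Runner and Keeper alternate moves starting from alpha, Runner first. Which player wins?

Keeper

Track states (vertex, player-to-move).
A0 = {(rho,Runner), (rho,Keeper)}
A1: add {(bravo,Runner), (omega,Runner)}.
A2 = A1; e.g. (alpha,Runner) stays out. (alpha,Runner) never enters ⇒ Keeper avoids the target.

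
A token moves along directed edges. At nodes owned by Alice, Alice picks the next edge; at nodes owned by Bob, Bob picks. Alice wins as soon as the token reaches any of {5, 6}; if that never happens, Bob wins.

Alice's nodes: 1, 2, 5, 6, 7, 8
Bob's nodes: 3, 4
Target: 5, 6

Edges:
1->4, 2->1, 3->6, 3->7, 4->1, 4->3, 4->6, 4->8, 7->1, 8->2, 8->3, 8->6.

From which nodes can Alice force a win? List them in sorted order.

5, 6, 8

A0 = {5, 6}
A1: add {8} — 8 (Alice) has 8→6.
A2 = A1; e.g. 1 (Alice) has no edge into A1. Fixed point.
Alice's winning region = {5, 6, 8}.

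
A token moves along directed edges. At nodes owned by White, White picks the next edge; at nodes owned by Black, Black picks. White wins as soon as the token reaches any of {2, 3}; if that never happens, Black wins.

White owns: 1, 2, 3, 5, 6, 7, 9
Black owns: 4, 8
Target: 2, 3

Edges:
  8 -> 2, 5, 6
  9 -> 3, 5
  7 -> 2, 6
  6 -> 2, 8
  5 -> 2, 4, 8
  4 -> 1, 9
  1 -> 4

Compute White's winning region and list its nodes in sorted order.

2, 3, 5, 6, 7, 8, 9

A0 = {2, 3}
A1: add {5, 6, 7, 9} — 5 (White) has 5→2; 6 (White) has 6→2; 7 (White) has 7→2; 9 (White) has 9→3.
A2: add {8} — 8 (Black): all of {2, 5, 6} already in.
A3 = A2; e.g. 1 (White) has no edge into A2. Fixed point.
White's winning region = {2, 3, 5, 6, 7, 8, 9}.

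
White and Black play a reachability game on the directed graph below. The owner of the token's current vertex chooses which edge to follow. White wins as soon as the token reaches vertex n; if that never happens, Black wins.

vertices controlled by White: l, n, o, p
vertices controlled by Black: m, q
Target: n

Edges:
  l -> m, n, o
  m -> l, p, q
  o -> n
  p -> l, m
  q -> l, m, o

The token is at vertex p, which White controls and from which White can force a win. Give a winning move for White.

A0 = {n}
A1: add {l, o} — l (White) has l→n; o (White) has o→n.
A2: add {p} — p (White) has p→l.
A3 = A2; e.g. m (Black) can still go to q. Fixed point.
From p, successor l is in the attractor (rank 1); the other successor m is not.

l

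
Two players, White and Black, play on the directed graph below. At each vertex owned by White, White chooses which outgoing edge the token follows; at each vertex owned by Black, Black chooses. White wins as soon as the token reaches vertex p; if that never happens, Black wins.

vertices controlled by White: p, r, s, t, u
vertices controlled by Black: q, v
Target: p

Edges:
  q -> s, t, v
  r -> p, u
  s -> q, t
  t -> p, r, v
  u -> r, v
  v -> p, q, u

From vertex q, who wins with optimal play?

A0 = {p}
A1: add {r, t} — r (White) has r→p; t (White) has t→p.
A2: add {s, u} — s (White) has s→t; u (White) has u→r.
A3 = A2; e.g. q (Black) can still go to v. Fixed point.
q never enters the attractor, so Black can avoid the target forever.

Black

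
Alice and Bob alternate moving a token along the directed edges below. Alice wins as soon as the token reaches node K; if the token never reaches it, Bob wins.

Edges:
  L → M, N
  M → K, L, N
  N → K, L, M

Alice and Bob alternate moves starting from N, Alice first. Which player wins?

Track states (vertex, player-to-move).
A0 = {(K,Alice), (K,Bob)}
A1: add {(M,Alice), (N,Alice)}.
(N,Alice) ∈ A1 ⇒ Alice forces the target.

Alice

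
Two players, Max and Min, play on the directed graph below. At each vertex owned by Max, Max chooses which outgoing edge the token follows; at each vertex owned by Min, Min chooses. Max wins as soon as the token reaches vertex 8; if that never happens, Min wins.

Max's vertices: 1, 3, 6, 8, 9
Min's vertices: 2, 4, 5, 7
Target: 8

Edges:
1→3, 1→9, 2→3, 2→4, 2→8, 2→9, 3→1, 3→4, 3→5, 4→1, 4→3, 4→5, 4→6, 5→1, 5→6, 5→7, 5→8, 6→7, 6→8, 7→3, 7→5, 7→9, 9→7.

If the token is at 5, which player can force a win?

Min

A0 = {8}
A1: add {6} — 6 (Max) has 6→8.
A2 = A1; e.g. 1 (Max) has no edge into A1. Fixed point.
5 never enters the attractor, so Min can avoid the target forever.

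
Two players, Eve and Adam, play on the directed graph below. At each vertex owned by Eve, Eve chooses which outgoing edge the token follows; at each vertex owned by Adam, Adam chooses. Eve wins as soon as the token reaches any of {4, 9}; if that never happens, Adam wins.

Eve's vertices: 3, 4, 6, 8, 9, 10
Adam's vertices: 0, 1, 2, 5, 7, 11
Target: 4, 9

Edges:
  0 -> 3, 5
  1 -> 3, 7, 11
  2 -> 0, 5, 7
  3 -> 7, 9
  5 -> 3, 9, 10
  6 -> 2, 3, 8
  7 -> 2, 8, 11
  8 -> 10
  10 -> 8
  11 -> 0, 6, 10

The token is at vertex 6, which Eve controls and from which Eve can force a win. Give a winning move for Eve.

3

A0 = {4, 9}
A1: add {3} — 3 (Eve) has 3→9.
A2: add {6} — 6 (Eve) has 6→3.
A3 = A2; e.g. 0 (Adam) can still go to 5. Fixed point.
From 6, successor 3 is in the attractor (rank 1); the other successors 2, 8 are not.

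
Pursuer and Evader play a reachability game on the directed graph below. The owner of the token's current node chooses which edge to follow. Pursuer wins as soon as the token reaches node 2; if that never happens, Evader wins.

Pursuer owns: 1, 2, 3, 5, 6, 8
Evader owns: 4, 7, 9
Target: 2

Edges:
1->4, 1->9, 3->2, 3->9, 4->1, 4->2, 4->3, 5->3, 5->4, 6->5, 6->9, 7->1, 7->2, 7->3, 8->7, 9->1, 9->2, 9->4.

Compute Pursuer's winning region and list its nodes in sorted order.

2, 3, 5, 6

A0 = {2}
A1: add {3} — 3 (Pursuer) has 3→2.
A2: add {5} — 5 (Pursuer) has 5→3.
A3: add {6} — 6 (Pursuer) has 6→5.
A4 = A3; e.g. 1 (Pursuer) has no edge into A3. Fixed point.
Pursuer's winning region = {2, 3, 5, 6}.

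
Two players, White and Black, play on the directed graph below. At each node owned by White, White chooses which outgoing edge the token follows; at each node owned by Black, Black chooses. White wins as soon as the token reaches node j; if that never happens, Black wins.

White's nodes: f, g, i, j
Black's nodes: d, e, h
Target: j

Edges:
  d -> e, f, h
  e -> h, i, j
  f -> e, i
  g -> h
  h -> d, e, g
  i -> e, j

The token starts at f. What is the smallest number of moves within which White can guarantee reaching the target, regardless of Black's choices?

A0 = {j}
A1: add {i} — i (White) has i→j.
A2: add {f} — f (White) has f→i.
A3 = A2; e.g. d (Black) can still go to e. Fixed point.
f enters the attractor at level 2, so White can force the target in 2 moves from there.

2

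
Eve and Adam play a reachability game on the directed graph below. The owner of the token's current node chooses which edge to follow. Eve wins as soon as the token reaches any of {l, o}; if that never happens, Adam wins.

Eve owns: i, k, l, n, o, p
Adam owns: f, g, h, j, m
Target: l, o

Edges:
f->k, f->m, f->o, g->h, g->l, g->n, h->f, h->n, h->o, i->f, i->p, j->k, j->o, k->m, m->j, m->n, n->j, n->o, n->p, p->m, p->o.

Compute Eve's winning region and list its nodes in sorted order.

i, l, n, o, p

A0 = {l, o}
A1: add {n, p} — n (Eve) has n→o; p (Eve) has p→o.
A2: add {i} — i (Eve) has i→p.
A3 = A2; e.g. f (Adam) can still go to k. Fixed point.
Eve's winning region = {i, l, n, o, p}.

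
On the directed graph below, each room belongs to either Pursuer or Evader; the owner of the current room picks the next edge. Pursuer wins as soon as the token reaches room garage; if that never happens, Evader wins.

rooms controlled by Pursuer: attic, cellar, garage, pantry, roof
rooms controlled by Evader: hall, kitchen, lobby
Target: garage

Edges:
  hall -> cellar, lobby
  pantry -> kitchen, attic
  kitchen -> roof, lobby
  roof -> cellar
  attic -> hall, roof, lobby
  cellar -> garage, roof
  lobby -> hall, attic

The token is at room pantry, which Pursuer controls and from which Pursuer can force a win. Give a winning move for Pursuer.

A0 = {garage}
A1: add {cellar} — cellar (Pursuer) has cellar→garage.
A2: add {roof} — roof (Pursuer) has roof→cellar.
A3: add {attic} — attic (Pursuer) has attic→roof.
A4: add {pantry} — pantry (Pursuer) has pantry→attic.
A5 = A4; e.g. hall (Evader) can still go to lobby. Fixed point.
From pantry, successor attic is in the attractor (rank 3); the other successor kitchen is not.

attic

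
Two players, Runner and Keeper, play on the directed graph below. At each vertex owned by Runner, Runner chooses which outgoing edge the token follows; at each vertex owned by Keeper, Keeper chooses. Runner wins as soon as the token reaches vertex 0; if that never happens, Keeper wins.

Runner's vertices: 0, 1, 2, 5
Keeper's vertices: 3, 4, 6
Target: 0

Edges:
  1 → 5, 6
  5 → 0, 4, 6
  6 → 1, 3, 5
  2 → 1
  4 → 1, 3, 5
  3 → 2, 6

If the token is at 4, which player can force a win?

Keeper

A0 = {0}
A1: add {5} — 5 (Runner) has 5→0.
A2: add {1} — 1 (Runner) has 1→5.
A3: add {2} — 2 (Runner) has 2→1.
A4 = A3; e.g. 3 (Keeper) can still go to 6. Fixed point.
4 never enters the attractor, so Keeper can avoid the target forever.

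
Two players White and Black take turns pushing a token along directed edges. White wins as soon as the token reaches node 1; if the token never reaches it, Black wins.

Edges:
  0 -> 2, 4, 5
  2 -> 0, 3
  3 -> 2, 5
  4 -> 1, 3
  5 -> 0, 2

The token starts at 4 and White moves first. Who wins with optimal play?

Track states (vertex, player-to-move).
A0 = {(1,White), (1,Black)}
A1: add {(4,White)}.
(4,White) ∈ A1 ⇒ White forces the target.

White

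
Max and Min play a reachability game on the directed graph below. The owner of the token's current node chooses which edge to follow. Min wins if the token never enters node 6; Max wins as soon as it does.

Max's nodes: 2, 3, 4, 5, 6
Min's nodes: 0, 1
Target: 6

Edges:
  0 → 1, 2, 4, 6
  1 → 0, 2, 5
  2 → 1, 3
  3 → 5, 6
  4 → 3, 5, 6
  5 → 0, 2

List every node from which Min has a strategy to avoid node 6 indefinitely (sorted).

0, 1

A0 = {6}
A1: add {3, 4} — 3 (Max) has 3→6; 4 (Max) has 4→6.
A2: add {2} — 2 (Max) has 2→3.
A3: add {5} — 5 (Max) has 5→2.
A4 = A3; e.g. 0 (Min) can still go to 1. Fixed point.
Max's attractor = {2, 3, 4, 5, 6}; Min avoids the target exactly from the complement.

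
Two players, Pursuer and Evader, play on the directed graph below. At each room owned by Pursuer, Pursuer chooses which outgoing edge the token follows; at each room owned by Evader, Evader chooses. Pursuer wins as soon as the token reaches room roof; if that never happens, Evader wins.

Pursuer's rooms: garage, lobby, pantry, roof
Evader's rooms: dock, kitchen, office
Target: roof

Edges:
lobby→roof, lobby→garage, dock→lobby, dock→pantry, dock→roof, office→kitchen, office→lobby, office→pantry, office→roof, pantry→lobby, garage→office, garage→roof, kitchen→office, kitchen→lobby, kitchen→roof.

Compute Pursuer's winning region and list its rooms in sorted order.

dock, garage, lobby, pantry, roof

A0 = {roof}
A1: add {garage, lobby} — lobby (Pursuer) has lobby→roof; garage (Pursuer) has garage→roof.
A2: add {pantry} — pantry (Pursuer) has pantry→lobby.
A3: add {dock} — dock (Evader): all of {lobby, pantry, roof} already in.
A4 = A3; e.g. kitchen (Evader) can still go to office. Fixed point.
Pursuer's winning region = {dock, garage, lobby, pantry, roof}.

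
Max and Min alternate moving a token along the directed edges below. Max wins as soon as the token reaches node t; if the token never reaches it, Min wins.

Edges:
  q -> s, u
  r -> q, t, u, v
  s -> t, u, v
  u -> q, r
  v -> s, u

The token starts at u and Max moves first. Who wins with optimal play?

Min

Track states (vertex, player-to-move).
A0 = {(t,Max), (t,Min)}
A1: add {(r,Max), (s,Max)}.
A2 = A1; e.g. (q,Max) stays out. (u,Max) never enters ⇒ Min avoids the target.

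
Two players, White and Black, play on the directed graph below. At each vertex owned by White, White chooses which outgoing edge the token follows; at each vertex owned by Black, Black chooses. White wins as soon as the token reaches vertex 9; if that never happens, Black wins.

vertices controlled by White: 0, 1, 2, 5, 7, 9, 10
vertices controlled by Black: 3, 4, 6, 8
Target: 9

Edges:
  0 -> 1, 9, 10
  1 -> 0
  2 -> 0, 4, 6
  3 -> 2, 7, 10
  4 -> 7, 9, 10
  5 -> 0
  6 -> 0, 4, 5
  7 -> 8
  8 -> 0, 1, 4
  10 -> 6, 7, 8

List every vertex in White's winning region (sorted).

A0 = {9}
A1: add {0} — 0 (White) has 0→9.
A2: add {1, 2, 5} — 1 (White) has 1→0; 2 (White) has 2→0; 5 (White) has 5→0.
A3 = A2; e.g. 3 (Black) can still go to 7. Fixed point.
White's winning region = {0, 1, 2, 5, 9}.

0, 1, 2, 5, 9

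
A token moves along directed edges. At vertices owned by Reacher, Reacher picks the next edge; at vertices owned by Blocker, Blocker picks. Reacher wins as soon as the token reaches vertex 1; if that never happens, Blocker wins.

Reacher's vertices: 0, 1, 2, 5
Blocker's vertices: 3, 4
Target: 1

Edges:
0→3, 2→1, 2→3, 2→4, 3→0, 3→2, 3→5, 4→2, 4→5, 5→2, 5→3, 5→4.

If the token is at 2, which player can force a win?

Reacher

A0 = {1}
A1: add {2} — 2 (Reacher) has 2→1.
2 ∈ A1, so Reacher can force the target.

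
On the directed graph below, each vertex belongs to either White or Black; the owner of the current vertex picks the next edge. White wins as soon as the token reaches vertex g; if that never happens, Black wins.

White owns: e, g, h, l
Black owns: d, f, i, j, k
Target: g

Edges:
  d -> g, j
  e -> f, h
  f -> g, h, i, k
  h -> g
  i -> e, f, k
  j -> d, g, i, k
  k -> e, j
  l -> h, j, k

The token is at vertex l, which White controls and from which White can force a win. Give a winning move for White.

h

A0 = {g}
A1: add {h} — h (White) has h→g.
A2: add {e, l} — e (White) has e→h; l (White) has l→h.
A3 = A2; e.g. d (Black) can still go to j. Fixed point.
From l, successor h is in the attractor (rank 1); the other successors j, k are not.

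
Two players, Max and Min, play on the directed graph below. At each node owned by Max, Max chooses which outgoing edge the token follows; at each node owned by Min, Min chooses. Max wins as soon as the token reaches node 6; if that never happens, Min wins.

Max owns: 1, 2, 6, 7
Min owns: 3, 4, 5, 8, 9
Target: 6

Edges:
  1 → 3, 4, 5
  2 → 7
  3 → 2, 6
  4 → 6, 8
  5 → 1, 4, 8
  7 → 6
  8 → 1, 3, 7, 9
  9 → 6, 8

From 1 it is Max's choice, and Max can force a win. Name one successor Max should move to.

A0 = {6}
A1: add {7} — 7 (Max) has 7→6.
A2: add {2} — 2 (Max) has 2→7.
A3: add {3} — 3 (Min): all of {2, 6} already in.
A4: add {1} — 1 (Max) has 1→3.
A5 = A4; e.g. 4 (Min) can still go to 8. Fixed point.
From 1, successor 3 is in the attractor (rank 3); the other successors 4, 5 are not.

3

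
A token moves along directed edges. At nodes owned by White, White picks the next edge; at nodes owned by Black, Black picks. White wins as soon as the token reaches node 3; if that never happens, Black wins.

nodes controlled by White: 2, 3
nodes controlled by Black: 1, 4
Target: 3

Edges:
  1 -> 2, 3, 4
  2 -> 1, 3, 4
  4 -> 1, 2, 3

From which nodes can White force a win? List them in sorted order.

A0 = {3}
A1: add {2} — 2 (White) has 2→3.
A2 = A1; e.g. 1 (Black) can still go to 4. Fixed point.
White's winning region = {2, 3}.

2, 3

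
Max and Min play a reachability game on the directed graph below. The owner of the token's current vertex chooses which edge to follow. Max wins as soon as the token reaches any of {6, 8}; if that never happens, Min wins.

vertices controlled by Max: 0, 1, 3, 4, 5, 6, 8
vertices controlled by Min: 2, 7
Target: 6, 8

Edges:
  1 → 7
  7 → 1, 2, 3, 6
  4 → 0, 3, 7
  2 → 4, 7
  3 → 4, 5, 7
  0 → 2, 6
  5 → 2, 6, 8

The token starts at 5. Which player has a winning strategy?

A0 = {6, 8}
A1: add {0, 5} — 0 (Max) has 0→6; 5 (Max) has 5→6.
5 ∈ A1, so Max can force the target.

Max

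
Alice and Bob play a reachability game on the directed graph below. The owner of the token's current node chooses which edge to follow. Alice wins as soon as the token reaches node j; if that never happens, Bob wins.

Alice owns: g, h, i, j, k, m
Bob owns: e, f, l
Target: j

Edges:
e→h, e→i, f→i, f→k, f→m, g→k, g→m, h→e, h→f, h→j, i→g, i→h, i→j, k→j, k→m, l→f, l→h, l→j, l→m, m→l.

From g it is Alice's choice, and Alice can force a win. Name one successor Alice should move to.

k

A0 = {j}
A1: add {h, i, k} — h (Alice) has h→j; i (Alice) has i→j; k (Alice) has k→j.
A2: add {e, g} — e (Bob): all of {h, i} already in; g (Alice) has g→k.
A3 = A2; e.g. f (Bob) can still go to m. Fixed point.
From g, successor k is in the attractor (rank 1); the other successor m is not.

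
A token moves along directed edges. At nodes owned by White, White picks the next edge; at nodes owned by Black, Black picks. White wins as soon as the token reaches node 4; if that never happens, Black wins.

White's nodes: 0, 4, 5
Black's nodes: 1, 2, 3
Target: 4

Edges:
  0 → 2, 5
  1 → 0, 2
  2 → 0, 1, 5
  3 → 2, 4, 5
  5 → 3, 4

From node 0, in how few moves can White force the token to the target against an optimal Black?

2

A0 = {4}
A1: add {5} — 5 (White) has 5→4.
A2: add {0} — 0 (White) has 0→5.
A3 = A2; e.g. 1 (Black) can still go to 2. Fixed point.
0 enters the attractor at level 2, so White can force the target in 2 moves from there.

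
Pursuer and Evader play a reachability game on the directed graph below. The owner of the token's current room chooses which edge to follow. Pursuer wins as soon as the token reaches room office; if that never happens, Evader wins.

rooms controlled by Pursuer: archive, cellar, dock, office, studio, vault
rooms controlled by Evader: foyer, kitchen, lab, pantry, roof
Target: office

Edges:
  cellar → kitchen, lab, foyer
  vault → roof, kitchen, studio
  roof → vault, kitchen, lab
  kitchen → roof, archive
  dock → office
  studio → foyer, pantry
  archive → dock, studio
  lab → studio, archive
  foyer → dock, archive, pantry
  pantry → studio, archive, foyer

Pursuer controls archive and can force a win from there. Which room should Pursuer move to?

A0 = {office}
A1: add {dock} — dock (Pursuer) has dock→office.
A2: add {archive} — archive (Pursuer) has archive→dock.
A3 = A2; e.g. cellar (Pursuer) has no edge into A2. Fixed point.
From archive, successor dock is in the attractor (rank 1); the other successor studio is not.

dock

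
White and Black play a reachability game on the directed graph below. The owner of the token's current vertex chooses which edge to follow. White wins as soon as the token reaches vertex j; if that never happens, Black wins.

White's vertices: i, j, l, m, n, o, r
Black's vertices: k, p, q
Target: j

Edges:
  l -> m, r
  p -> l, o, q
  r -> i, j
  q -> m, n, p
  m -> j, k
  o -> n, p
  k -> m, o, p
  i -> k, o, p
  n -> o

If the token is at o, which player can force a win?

A0 = {j}
A1: add {m, r} — m (White) has m→j; r (White) has r→j.
A2: add {l} — l (White) has l→m.
A3 = A2; e.g. i (White) has no edge into A2. Fixed point.
o never enters the attractor, so Black can avoid the target forever.

Black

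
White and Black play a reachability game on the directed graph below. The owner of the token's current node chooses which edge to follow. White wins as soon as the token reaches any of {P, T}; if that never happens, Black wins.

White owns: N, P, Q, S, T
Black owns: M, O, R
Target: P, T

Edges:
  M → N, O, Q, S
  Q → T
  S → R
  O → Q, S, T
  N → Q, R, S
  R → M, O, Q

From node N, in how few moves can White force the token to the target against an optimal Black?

A0 = {P, T}
A1: add {Q} — Q (White) has Q→T.
A2: add {N} — N (White) has N→Q.
A3 = A2; e.g. M (Black) can still go to O. Fixed point.
N enters the attractor at level 2, so White can force the target in 2 moves from there.

2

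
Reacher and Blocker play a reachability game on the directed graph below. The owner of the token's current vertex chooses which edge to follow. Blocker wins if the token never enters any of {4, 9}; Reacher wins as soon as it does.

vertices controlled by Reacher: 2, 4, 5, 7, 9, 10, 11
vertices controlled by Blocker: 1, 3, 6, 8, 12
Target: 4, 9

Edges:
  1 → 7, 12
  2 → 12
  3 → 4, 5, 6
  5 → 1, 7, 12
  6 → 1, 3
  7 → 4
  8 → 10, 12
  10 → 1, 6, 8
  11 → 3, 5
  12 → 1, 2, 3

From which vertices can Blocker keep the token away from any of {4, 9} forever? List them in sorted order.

A0 = {4, 9}
A1: add {7} — 7 (Reacher) has 7→4.
A2: add {5} — 5 (Reacher) has 5→7.
A3: add {11} — 11 (Reacher) has 11→5.
A4 = A3; e.g. 1 (Blocker) can still go to 12. Fixed point.
Reacher's attractor = {4, 5, 7, 9, 11}; Blocker avoids the target exactly from the complement.

1, 2, 3, 6, 8, 10, 12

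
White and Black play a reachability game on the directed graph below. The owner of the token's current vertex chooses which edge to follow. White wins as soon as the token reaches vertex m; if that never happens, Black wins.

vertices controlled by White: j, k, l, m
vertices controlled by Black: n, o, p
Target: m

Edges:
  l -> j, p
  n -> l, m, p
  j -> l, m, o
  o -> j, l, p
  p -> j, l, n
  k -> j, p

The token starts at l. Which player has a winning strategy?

White

A0 = {m}
A1: add {j} — j (White) has j→m.
A2: add {k, l} — k (White) has k→j; l (White) has l→j.
A3 = A2; e.g. n (Black) can still go to p. Fixed point.
l ∈ A2, so White can force the target.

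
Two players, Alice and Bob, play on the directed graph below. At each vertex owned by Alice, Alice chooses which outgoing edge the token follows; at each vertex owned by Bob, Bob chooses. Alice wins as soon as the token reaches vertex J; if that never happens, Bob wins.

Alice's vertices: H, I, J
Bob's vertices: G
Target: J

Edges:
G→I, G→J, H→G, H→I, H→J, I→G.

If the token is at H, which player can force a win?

A0 = {J}
A1: add {H} — H (Alice) has H→J.
A2 = A1; e.g. G (Bob) can still go to I. Fixed point.
H ∈ A1, so Alice can force the target.

Alice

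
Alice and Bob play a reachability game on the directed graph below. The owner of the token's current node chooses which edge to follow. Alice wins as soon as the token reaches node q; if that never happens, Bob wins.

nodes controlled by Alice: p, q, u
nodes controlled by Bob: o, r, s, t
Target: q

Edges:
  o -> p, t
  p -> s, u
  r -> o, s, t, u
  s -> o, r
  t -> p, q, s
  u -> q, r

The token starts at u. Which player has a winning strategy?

Alice

A0 = {q}
A1: add {u} — u (Alice) has u→q.
u ∈ A1, so Alice can force the target.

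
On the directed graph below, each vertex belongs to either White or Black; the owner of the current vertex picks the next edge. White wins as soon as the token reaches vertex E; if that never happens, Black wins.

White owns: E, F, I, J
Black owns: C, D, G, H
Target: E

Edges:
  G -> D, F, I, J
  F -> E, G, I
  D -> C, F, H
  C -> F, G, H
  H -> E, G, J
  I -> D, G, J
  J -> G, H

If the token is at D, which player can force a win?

A0 = {E}
A1: add {F} — F (White) has F→E.
A2 = A1; e.g. C (Black) can still go to G. Fixed point.
D never enters the attractor, so Black can avoid the target forever.

Black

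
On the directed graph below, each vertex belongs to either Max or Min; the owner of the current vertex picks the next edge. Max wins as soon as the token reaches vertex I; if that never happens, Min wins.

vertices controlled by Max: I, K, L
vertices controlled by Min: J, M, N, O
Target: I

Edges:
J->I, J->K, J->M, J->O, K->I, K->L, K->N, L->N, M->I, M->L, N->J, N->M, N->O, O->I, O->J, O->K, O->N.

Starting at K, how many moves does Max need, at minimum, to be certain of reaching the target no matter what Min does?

A0 = {I}
A1: add {K} — K (Max) has K→I.
A2 = A1; e.g. J (Min) can still go to M. Fixed point.
K enters the attractor at level 1, so Max can force the target in 1 move from there.

1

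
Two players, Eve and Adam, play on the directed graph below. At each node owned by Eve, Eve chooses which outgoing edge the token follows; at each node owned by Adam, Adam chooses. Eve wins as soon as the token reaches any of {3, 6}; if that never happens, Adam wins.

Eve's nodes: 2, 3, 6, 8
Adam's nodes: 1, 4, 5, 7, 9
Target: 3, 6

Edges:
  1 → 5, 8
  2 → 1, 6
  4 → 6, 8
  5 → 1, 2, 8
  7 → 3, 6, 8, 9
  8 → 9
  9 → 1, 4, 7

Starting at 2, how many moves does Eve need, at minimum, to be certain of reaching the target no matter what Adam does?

A0 = {3, 6}
A1: add {2} — 2 (Eve) has 2→6.
A2 = A1; e.g. 1 (Adam) can still go to 5. Fixed point.
2 enters the attractor at level 1, so Eve can force the target in 1 move from there.

1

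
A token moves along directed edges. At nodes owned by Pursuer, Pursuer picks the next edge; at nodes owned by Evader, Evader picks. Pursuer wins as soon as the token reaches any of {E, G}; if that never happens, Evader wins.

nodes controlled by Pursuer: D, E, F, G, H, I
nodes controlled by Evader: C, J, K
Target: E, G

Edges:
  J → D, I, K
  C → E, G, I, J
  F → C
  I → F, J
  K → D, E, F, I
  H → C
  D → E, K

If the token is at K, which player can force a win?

Evader

A0 = {E, G}
A1: add {D} — D (Pursuer) has D→E.
A2 = A1; e.g. C (Evader) can still go to I. Fixed point.
K never enters the attractor, so Evader can avoid the target forever.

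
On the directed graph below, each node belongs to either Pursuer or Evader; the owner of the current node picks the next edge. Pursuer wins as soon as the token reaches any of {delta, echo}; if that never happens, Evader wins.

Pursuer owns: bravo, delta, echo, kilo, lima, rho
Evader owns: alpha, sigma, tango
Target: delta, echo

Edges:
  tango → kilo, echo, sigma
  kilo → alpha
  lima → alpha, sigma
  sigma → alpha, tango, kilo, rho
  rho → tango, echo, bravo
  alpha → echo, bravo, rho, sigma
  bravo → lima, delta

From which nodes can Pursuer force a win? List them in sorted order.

bravo, delta, echo, rho

A0 = {delta, echo}
A1: add {bravo, rho} — bravo (Pursuer) has bravo→delta; rho (Pursuer) has rho→echo.
A2 = A1; e.g. lima (Pursuer) has no edge into A1. Fixed point.
Pursuer's winning region = {bravo, delta, echo, rho}.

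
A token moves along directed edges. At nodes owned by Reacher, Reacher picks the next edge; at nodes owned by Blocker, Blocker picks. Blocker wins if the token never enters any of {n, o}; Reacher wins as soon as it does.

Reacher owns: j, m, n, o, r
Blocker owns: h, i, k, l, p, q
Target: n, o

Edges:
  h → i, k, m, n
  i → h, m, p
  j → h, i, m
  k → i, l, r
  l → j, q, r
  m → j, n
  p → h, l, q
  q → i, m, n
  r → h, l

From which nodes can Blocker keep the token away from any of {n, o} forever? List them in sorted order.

A0 = {n, o}
A1: add {m} — m (Reacher) has m→n.
A2: add {j} — j (Reacher) has j→m.
A3 = A2; e.g. h (Blocker) can still go to i. Fixed point.
Reacher's attractor = {j, m, n, o}; Blocker avoids the target exactly from the complement.

h, i, k, l, p, q, r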